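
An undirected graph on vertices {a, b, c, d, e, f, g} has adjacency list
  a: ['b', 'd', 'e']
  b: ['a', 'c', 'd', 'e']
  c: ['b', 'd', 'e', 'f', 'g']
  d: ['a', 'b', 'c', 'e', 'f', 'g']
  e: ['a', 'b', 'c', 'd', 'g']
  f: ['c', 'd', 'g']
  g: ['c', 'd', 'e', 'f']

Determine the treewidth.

3

A width-3 tree decomposition is:
Bags: B1 = {a, b, d, e}  B2 = {b, c, d, e}  B3 = {c, d, e, g}  B4 = {c, d, f, g}
Tree: B1–B2, B2–B3, B3–B4
Every bag has size at most 4, so the width is 4 − 1 = 3 and tw(G) ≤ 3. Conversely, {c, d, e, g} is a clique of size 4, and the vertices of any clique must share a bag in every tree decomposition; so some bag has ≥ 4 vertices and tw(G) ≥ 3. Hence tw(G) = 3 exactly.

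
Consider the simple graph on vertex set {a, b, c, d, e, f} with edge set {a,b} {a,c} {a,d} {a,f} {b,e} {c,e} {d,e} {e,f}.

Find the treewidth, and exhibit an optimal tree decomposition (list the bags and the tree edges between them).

Treewidth 2.
One such decomposition:
Bags: B1 = {a, b, e}  B2 = {a, e, f}  B3 = {a, d, e}  B4 = {a, c, e}
Tree: B1–B2, B2–B3, B3–B4

The largest bag has 3 vertices, giving width 2; this decomposition certifies tw(G) ≤ 2. The edges a–b–e–f–a form a cycle, so G is not a tree and its treewidth is at least 2. The upper and lower bounds meet at 2, so that is the treewidth.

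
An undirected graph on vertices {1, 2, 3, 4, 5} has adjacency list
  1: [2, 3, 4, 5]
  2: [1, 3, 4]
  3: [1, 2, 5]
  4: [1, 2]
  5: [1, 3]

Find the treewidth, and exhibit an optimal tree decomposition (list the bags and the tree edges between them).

Each bag holds 3 vertices, so the decomposition has width 2, which upper-bounds the treewidth. On the other hand G contains the 3-clique {1, 2, 3}. A clique must lie in a single bag of any decomposition, so no decomposition can have width below 2. Hence tw(G) = 2 exactly.

Treewidth 2.
One optimal decomposition is:
Bags: B1 = {1, 2, 4}  B2 = {1, 2, 3}  B3 = {1, 3, 5}
Tree: B1–B2, B2–B3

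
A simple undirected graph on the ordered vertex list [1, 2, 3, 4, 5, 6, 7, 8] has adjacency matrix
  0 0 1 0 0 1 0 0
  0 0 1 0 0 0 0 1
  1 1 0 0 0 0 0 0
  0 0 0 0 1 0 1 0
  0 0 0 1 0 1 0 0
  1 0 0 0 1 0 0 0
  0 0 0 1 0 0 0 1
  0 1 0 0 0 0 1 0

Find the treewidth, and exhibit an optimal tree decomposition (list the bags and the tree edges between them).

Treewidth 2.
One optimal decomposition is:
Bags: B1 = {1, 2, 3}  B2 = {1, 2, 6}  B3 = {2, 5, 6}  B4 = {2, 4, 5}  B5 = {2, 4, 7}  B6 = {2, 7, 8}
Tree: B1–B2, B2–B3, B3–B4, B4–B5, B5–B6

The largest bag has 3 vertices, giving width 2; this decomposition certifies tw(G) ≤ 2. The edges 2–3–1–6–5–4–7–8–2 form a cycle, so G is not a tree and its treewidth is at least 2. Hence tw(G) = 2 exactly.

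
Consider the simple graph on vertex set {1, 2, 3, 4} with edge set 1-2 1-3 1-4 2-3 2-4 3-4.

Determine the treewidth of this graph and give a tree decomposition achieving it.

With just one bag of size 4, the width is 4 − 1 = 3, so tw(G) ≤ 3. For the lower bound, the 4 vertices {1, 2, 3, 4} are pairwise adjacent, and any tree decomposition puts a clique entirely inside one bag — forcing width ≥ 3. Hence tw(G) = 3 exactly.

Treewidth 3.
Bags: B1 = {1, 2, 3, 4}
Tree: (single bag)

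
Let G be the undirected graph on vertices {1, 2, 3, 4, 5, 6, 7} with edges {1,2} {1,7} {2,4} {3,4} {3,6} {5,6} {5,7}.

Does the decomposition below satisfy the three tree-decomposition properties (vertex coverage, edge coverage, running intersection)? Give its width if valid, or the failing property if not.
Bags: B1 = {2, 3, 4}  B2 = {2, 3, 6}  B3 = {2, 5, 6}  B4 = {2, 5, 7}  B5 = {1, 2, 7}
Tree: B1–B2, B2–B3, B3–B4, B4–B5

Vertex coverage: the bags together contain {1, 2, 3, 4, 5, 6, 7}, the full vertex set. Edge coverage: each edge of G has both endpoints in at least one bag. Running intersection: for every vertex, the bags containing it form a connected subtree. All three properties hold, so this is a valid tree decomposition of width max|bag| − 1 = 2, and hence tw(G) ≤ 2.

Yes; width 2.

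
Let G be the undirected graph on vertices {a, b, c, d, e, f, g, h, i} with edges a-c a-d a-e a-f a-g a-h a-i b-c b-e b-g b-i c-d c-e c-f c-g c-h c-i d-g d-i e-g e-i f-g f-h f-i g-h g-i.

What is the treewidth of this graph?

A width-4 tree decomposition is:
Bags: B1 = {a, c, d, g, i}  B2 = {a, c, f, g, i}  B3 = {a, c, e, g, i}  B4 = {b, c, e, g, i}  B5 = {a, c, f, g, h}
Tree: B1–B2, B2–B3, B3–B4, B2–B5
The largest bag has 5 vertices, giving width 4; this decomposition certifies tw(G) ≤ 4. For the lower bound, the 5 vertices {a, c, f, g, h} are pairwise adjacent, and any tree decomposition puts a clique entirely inside one bag — forcing width ≥ 4. Therefore the treewidth is 4.

4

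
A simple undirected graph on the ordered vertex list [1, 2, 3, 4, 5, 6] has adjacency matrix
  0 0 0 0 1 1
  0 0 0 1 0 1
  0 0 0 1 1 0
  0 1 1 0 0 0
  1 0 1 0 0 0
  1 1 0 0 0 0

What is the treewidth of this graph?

2

A width-2 tree decomposition is:
Bags: B1 = {2, 4, 6}  B2 = {3, 4, 6}  B3 = {3, 5, 6}  B4 = {1, 5, 6}
Tree: B1–B2, B2–B3, B3–B4
Every bag has size at most 3, so the width is 3 − 1 = 2 and tw(G) ≤ 2. The edges 6–2–4–3–5–1–6 form a cycle, so G is not a tree and its treewidth is at least 2. Combining the bounds, tw(G) = 2.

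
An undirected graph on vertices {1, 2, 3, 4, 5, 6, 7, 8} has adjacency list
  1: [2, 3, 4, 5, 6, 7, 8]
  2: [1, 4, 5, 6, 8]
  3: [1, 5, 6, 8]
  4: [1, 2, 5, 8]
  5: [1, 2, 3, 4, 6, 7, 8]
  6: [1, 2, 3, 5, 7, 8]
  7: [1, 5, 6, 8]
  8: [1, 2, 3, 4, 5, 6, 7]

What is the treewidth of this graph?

4

A width-4 tree decomposition is:
Bags: B1 = {1, 2, 4, 5, 8}  B2 = {1, 2, 5, 6, 8}  B3 = {1, 3, 5, 6, 8}  B4 = {1, 5, 6, 7, 8}
Tree: B1–B2, B2–B3, B2–B4
The largest bag has 5 vertices, giving width 4; this decomposition certifies tw(G) ≤ 4. Conversely, {1, 2, 4, 5, 8} is a clique of size 5, and the vertices of any clique must share a bag in every tree decomposition; so some bag has ≥ 5 vertices and tw(G) ≥ 4. Combining the bounds, tw(G) = 4.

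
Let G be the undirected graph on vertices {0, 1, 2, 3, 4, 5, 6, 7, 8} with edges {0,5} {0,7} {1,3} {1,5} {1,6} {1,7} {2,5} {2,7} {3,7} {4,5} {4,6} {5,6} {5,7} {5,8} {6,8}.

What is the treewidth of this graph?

2

A width-2 tree decomposition is:
Bags: B1 = {1, 5, 7}  B2 = {1, 5, 6}  B3 = {2, 5, 7}  B4 = {5, 6, 8}  B5 = {1, 3, 7}  B6 = {0, 5, 7}  B7 = {4, 5, 6}
Tree: B1–B2, B1–B3, B2–B4, B1–B5, B1–B6, B2–B7
Every bag has size at most 3, so the width is 3 − 1 = 2 and tw(G) ≤ 2. On the other hand G contains the 3-clique {1, 3, 7}. A clique must lie in a single bag of any decomposition, so no decomposition can have width below 2. Therefore the treewidth is 2.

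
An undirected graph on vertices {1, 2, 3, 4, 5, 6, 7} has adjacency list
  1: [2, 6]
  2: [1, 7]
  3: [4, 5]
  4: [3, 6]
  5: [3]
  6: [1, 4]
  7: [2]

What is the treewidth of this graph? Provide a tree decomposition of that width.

Treewidth 1.
Bags: B1 = {3, 5}  B2 = {3, 4}  B3 = {4, 6}  B4 = {1, 6}  B5 = {1, 2}  B6 = {2, 7}
Tree: B1–B2, B2–B3, B3–B4, B4–B5, B5–B6

The largest bag has 2 vertices, giving width 1; this decomposition certifies tw(G) ≤ 1. Since G has at least one edge (e.g. 5–3), it is not an edgeless graph, so tw(G) ≥ 1. Combining the bounds, tw(G) = 1.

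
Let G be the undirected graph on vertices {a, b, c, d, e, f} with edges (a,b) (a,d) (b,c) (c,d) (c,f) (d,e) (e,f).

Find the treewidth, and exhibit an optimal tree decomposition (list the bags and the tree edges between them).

Treewidth 2.
One optimal decomposition is:
Bags: B1 = {d, e, f}  B2 = {c, d, f}  B3 = {a, c, d}  B4 = {a, b, c}
Tree: B1–B2, B2–B3, B3–B4

Every bag has size at most 3, so the width is 3 − 1 = 2 and tw(G) ≤ 2. For the lower bound, G contains the cycle e–f–c–d–e, so G is not a forest; only forests have treewidth ≤ 1, hence tw(G) ≥ 2. Combining the bounds, tw(G) = 2.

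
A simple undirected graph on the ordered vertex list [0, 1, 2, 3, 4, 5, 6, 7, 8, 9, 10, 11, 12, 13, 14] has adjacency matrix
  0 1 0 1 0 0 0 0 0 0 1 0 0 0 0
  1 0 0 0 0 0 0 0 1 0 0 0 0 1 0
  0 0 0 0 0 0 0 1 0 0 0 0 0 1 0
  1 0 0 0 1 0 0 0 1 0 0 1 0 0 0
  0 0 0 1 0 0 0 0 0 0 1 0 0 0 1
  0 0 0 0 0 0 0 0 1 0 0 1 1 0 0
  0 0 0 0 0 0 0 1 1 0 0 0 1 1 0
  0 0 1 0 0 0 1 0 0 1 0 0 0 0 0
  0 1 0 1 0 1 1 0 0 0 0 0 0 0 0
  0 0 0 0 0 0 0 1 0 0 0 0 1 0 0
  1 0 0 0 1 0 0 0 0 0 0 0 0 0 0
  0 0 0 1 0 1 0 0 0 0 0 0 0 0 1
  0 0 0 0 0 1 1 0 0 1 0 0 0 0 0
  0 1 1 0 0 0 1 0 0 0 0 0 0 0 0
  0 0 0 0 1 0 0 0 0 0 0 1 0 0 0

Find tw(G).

3

A width-3 tree decomposition is:
Bags: B1 = {0, 4, 10, 14}  B2 = {0, 3, 4, 14}  B3 = {0, 3, 11, 14}  B4 = {0, 1, 3, 11}  B5 = {1, 3, 8, 11}  B6 = {1, 5, 8, 11}  B7 = {1, 5, 8, 13}  B8 = {5, 6, 8, 13}  B9 = {5, 6, 12, 13}  B10 = {2, 6, 12, 13}  B11 = {2, 6, 7, 12}  B12 = {2, 7, 9, 12}
Tree: B1–B2, B2–B3, B3–B4, B4–B5, B5–B6, B6–B7, B7–B8, B8–B9, B9–B10, B10–B11, B11–B12
The largest bag has 4 vertices, giving width 3; this decomposition certifies tw(G) ≤ 3. For the lower bound: the 4 vertex sets {4,10,14}, {0}, {3}, {1,5,8,11} are disjoint, each induces a connected subgraph, and every pair is joined by at least one edge of G. Contracting each set to a single vertex therefore yields K_{4} as a minor, and since treewidth is minor-monotone, tw(G) ≥ tw(K_{4}) = 3. Hence tw(G) = 3 exactly.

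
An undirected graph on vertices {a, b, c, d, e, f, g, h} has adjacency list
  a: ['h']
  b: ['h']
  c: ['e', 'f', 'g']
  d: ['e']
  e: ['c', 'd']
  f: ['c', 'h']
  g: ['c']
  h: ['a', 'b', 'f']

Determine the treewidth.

A width-1 tree decomposition is:
Bags: B1 = {c, e}  B2 = {c, f}  B3 = {f, h}  B4 = {c, g}  B5 = {b, h}  B6 = {d, e}  B7 = {a, h}
Tree: B1–B2, B2–B3, B2–B4, B3–B5, B1–B6, B3–B7
Each bag holds 2 vertices, so the decomposition has width 1, which upper-bounds the treewidth. G has an edge, so its treewidth is at least 1. The upper and lower bounds meet at 1, so that is the treewidth.

1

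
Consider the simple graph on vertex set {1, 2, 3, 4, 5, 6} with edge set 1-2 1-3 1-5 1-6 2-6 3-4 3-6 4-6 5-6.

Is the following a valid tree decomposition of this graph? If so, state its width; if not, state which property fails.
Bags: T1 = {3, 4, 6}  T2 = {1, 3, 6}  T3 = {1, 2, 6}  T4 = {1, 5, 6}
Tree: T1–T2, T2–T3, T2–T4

Checking the three conditions: (i) the bags cover all of {1, 2, 3, 4, 5, 6}; (ii) for each edge, some bag contains both endpoints; (iii) the bags containing any fixed vertex form a subtree. All hold, so the decomposition is valid with width 3 − 1 = 2.

Yes; width 2.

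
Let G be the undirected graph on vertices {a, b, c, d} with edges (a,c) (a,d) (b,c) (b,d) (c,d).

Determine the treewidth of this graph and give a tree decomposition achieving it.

Each bag holds 3 vertices, so the decomposition has width 2, which upper-bounds the treewidth. For the lower bound, the 3 vertices {a, c, d} are pairwise adjacent, and any tree decomposition puts a clique entirely inside one bag — forcing width ≥ 2. Therefore the treewidth is 2.

Treewidth 2.
One such decomposition:
Bags: B1 = {a, c, d}  B2 = {b, c, d}
Tree: B1–B2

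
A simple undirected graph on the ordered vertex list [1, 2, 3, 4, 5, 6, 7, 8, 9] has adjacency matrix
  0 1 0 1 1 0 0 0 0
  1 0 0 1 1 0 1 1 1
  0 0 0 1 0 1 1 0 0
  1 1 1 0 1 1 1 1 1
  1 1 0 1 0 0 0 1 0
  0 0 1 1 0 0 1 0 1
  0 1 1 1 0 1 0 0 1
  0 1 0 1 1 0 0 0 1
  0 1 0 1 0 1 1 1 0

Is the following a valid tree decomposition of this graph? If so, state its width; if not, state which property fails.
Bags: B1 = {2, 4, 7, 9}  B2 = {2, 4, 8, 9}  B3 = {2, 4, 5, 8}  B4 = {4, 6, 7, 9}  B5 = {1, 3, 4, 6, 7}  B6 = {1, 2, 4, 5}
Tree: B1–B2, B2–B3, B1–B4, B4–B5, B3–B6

No — bags containing vertex 1 are not connected in the tree.

A tree decomposition must satisfy three properties: every vertex lies in some bag; for every edge, both endpoints lie together in some bag; and for every vertex, the bags containing it form a connected subtree. Here bags containing vertex 1 are not connected in the tree, so the decomposition is invalid.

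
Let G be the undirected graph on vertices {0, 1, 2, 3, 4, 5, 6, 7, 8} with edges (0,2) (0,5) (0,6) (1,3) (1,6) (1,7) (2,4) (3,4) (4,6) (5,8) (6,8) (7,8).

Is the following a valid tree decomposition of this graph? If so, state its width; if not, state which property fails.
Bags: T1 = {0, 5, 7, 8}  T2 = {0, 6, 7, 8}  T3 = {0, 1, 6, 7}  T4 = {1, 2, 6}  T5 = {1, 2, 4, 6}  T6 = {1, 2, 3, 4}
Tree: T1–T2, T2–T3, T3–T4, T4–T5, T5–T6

A tree decomposition must satisfy three properties: every vertex lies in some bag; for every edge, both endpoints lie together in some bag; and for every vertex, the bags containing it form a connected subtree. Here edge (0,2) lies in no bag, so the decomposition is invalid.

No — edge (0,2) lies in no bag.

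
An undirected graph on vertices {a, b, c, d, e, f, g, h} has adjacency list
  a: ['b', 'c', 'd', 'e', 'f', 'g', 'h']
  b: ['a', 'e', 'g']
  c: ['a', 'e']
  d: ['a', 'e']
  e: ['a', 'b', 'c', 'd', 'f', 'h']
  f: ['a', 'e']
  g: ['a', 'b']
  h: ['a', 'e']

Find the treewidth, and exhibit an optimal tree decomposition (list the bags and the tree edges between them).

Treewidth 2.
One such decomposition:
Bags: B1 = {a, c, e}  B2 = {a, b, e}  B3 = {a, d, e}  B4 = {a, e, f}  B5 = {a, e, h}  B6 = {a, b, g}
Tree: B1–B2, B1–B3, B2–B4, B1–B5, B2–B6

Each bag holds 3 vertices, so the decomposition has width 2, which upper-bounds the treewidth. Conversely, {a, b, g} is a clique of size 3, and the vertices of any clique must share a bag in every tree decomposition; so some bag has ≥ 3 vertices and tw(G) ≥ 2. The upper and lower bounds meet at 2, so that is the treewidth.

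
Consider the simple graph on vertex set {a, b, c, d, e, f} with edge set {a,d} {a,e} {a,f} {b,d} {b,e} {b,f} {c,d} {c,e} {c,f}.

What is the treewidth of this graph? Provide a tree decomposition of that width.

Treewidth 3.
Bags: B1 = {c, d, e, f}  B2 = {b, d, e, f}  B3 = {a, d, e, f}
Tree: B1–B2, B2–B3

Each bag holds 4 vertices, so the decomposition has width 3, which upper-bounds the treewidth. For the lower bound: the 4 vertex sets {c,d}, {b,e}, {f}, {a} are disjoint, each induces a connected subgraph, and every pair is joined by at least one edge of G. Contracting each set to a single vertex therefore yields K_{4} as a minor, and since treewidth is minor-monotone, tw(G) ≥ tw(K_{4}) = 3. Combining the bounds, tw(G) = 3.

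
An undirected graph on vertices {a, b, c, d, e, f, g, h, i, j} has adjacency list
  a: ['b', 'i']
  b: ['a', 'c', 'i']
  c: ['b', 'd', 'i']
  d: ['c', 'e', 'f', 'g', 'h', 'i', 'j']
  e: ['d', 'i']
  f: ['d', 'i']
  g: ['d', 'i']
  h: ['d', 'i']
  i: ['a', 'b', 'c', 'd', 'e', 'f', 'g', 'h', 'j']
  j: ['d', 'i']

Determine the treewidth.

2

A width-2 tree decomposition is:
Bags: B1 = {b, c, i}  B2 = {a, b, i}  B3 = {c, d, i}  B4 = {d, i, j}  B5 = {d, g, i}  B6 = {d, e, i}  B7 = {d, f, i}  B8 = {d, h, i}
Tree: B1–B2, B1–B3, B3–B4, B4–B5, B4–B6, B6–B7, B6–B8
Every bag has size at most 3, so the width is 3 − 1 = 2 and tw(G) ≤ 2. On the other hand G contains the 3-clique {d, f, i}. A clique must lie in a single bag of any decomposition, so no decomposition can have width below 2. Therefore the treewidth is 2.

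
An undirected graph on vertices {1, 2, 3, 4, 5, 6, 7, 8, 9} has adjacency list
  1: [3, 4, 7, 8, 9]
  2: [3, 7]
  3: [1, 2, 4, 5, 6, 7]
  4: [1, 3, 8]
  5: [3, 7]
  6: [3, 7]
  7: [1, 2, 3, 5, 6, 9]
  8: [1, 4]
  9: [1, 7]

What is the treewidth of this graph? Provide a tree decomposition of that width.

Each bag holds 3 vertices, so the decomposition has width 2, which upper-bounds the treewidth. Conversely, {1, 4, 8} is a clique of size 3, and the vertices of any clique must share a bag in every tree decomposition; so some bag has ≥ 3 vertices and tw(G) ≥ 2. Hence tw(G) = 2 exactly.

Treewidth 2.
One such decomposition:
Bags: B1 = {1, 3, 7}  B2 = {1, 3, 4}  B3 = {3, 5, 7}  B4 = {3, 6, 7}  B5 = {1, 4, 8}  B6 = {1, 7, 9}  B7 = {2, 3, 7}
Tree: B1–B2, B1–B3, B3–B4, B2–B5, B1–B6, B1–B7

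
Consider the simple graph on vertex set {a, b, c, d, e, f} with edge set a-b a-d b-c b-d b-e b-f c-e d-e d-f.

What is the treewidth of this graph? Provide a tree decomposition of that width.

Each bag holds 3 vertices, so the decomposition has width 2, which upper-bounds the treewidth. Conversely, {b, d, e} is a clique of size 3, and the vertices of any clique must share a bag in every tree decomposition; so some bag has ≥ 3 vertices and tw(G) ≥ 2. Combining the bounds, tw(G) = 2.

Treewidth 2.
One such decomposition:
Bags: B1 = {b, c, e}  B2 = {b, d, e}  B3 = {a, b, d}  B4 = {b, d, f}
Tree: B1–B2, B2–B3, B2–B4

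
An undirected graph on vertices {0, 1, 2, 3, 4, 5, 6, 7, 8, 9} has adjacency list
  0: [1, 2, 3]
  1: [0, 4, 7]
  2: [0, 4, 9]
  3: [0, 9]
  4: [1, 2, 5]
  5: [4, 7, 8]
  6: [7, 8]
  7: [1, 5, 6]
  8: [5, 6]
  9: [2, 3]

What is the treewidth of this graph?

2

A width-2 tree decomposition is:
Bags: B1 = {2, 3, 9}  B2 = {0, 2, 3}  B3 = {0, 2, 4}  B4 = {0, 1, 4}  B5 = {1, 4, 5}  B6 = {1, 5, 7}  B7 = {5, 7, 8}  B8 = {6, 7, 8}
Tree: B1–B2, B2–B3, B3–B4, B4–B5, B5–B6, B6–B7, B7–B8
Each bag holds 3 vertices, so the decomposition has width 2, which upper-bounds the treewidth. The edges 9–3–0–2–9 form a cycle, so G is not a tree and its treewidth is at least 2. The upper and lower bounds meet at 2, so that is the treewidth.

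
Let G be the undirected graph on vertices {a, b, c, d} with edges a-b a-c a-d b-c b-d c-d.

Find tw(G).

3

A width-3 tree decomposition is:
Bags: B1 = {a, b, c, d}
Tree: (single bag)
With just one bag of size 4, the width is 4 − 1 = 3, so tw(G) ≤ 3. Conversely, {a, b, c, d} is a clique of size 4, and the vertices of any clique must share a bag in every tree decomposition; so some bag has ≥ 4 vertices and tw(G) ≥ 3. The upper and lower bounds meet at 3, so that is the treewidth.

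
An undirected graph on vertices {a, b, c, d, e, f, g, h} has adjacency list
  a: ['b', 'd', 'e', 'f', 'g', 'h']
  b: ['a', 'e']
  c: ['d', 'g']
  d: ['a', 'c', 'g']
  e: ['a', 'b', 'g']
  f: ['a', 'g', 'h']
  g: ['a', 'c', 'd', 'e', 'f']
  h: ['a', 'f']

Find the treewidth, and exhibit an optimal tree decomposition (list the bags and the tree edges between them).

Treewidth 2.
Bags: B1 = {a, d, g}  B2 = {a, f, g}  B3 = {a, f, h}  B4 = {a, e, g}  B5 = {c, d, g}  B6 = {a, b, e}
Tree: B1–B2, B2–B3, B2–B4, B1–B5, B4–B6

Each bag holds 3 vertices, so the decomposition has width 2, which upper-bounds the treewidth. On the other hand G contains the 3-clique {c, d, g}. A clique must lie in a single bag of any decomposition, so no decomposition can have width below 2. Hence tw(G) = 2 exactly.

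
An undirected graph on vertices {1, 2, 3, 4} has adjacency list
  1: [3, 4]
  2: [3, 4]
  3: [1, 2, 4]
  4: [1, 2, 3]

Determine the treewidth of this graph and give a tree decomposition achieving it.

Treewidth 2.
Bags: B1 = {2, 3, 4}  B2 = {1, 3, 4}
Tree: B1–B2

Each bag holds 3 vertices, so the decomposition has width 2, which upper-bounds the treewidth. On the other hand G contains the 3-clique {1, 3, 4}. A clique must lie in a single bag of any decomposition, so no decomposition can have width below 2. Therefore the treewidth is 2.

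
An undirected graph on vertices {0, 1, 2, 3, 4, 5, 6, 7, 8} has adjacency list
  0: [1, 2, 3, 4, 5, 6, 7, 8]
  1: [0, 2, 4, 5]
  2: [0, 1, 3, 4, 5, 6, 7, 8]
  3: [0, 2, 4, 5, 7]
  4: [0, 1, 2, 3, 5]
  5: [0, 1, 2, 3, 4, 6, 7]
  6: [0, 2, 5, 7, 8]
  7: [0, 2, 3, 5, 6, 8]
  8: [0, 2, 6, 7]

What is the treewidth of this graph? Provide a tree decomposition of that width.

Every bag has size at most 5, so the width is 5 − 1 = 4 and tw(G) ≤ 4. On the other hand G contains the 5-clique {0, 2, 6, 7, 8}. A clique must lie in a single bag of any decomposition, so no decomposition can have width below 4. Therefore the treewidth is 4.

Treewidth 4.
Bags: B1 = {0, 2, 3, 5, 7}  B2 = {0, 2, 5, 6, 7}  B3 = {0, 2, 3, 4, 5}  B4 = {0, 1, 2, 4, 5}  B5 = {0, 2, 6, 7, 8}
Tree: B1–B2, B1–B3, B3–B4, B2–B5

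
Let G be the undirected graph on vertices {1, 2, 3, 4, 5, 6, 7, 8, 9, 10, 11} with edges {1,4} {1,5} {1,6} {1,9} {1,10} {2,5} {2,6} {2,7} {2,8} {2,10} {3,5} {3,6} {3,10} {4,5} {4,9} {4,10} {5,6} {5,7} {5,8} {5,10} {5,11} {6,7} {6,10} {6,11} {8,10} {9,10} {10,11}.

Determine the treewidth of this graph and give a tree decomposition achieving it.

Treewidth 3.
One such decomposition:
Bags: B1 = {1, 5, 6, 10}  B2 = {2, 5, 6, 10}  B3 = {1, 4, 5, 10}  B4 = {2, 5, 8, 10}  B5 = {2, 5, 6, 7}  B6 = {5, 6, 10, 11}  B7 = {3, 5, 6, 10}  B8 = {1, 4, 9, 10}
Tree: B1–B2, B1–B3, B2–B4, B2–B5, B1–B6, B1–B7, B3–B8

Each bag holds 4 vertices, so the decomposition has width 3, which upper-bounds the treewidth. On the other hand G contains the 4-clique {1, 4, 9, 10}. A clique must lie in a single bag of any decomposition, so no decomposition can have width below 3. Therefore the treewidth is 3.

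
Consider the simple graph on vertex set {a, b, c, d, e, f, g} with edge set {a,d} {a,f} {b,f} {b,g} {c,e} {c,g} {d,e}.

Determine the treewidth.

2

A width-2 tree decomposition is:
Bags: B1 = {b, c, g}  B2 = {b, c, e}  B3 = {b, d, e}  B4 = {a, b, d}  B5 = {a, b, f}
Tree: B1–B2, B2–B3, B3–B4, B4–B5
Each bag holds 3 vertices, so the decomposition has width 2, which upper-bounds the treewidth. For the lower bound, G contains the cycle b–g–c–e–d–a–f–b, so G is not a forest; only forests have treewidth ≤ 1, hence tw(G) ≥ 2. Therefore the treewidth is 2.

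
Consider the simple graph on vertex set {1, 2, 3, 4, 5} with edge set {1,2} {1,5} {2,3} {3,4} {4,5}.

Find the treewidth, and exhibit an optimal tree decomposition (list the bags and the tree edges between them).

Treewidth 2.
Bags: B1 = {1, 2, 5}  B2 = {2, 4, 5}  B3 = {2, 3, 4}
Tree: B1–B2, B2–B3

Every bag has size at most 3, so the width is 3 − 1 = 2 and tw(G) ≤ 2. For the lower bound, G contains the cycle 2–1–5–4–3–2, so G is not a forest; only forests have treewidth ≤ 1, hence tw(G) ≥ 2. Therefore the treewidth is 2.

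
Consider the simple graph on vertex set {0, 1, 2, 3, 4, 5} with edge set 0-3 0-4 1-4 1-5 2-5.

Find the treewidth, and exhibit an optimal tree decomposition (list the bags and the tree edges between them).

Treewidth 1.
One optimal decomposition is:
Bags: B1 = {2, 5}  B2 = {1, 5}  B3 = {1, 4}  B4 = {0, 4}  B5 = {0, 3}
Tree: B1–B2, B2–B3, B3–B4, B4–B5

Every bag has size at most 2, so the width is 2 − 1 = 1 and tw(G) ≤ 1. G has an edge, so its treewidth is at least 1. Therefore the treewidth is 1.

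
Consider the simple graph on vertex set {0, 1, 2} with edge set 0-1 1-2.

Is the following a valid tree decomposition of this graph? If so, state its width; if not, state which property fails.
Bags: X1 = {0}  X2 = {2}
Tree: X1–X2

No — vertex 1 appears in no bag.

A tree decomposition must satisfy three properties: every vertex lies in some bag; for every edge, both endpoints lie together in some bag; and for every vertex, the bags containing it form a connected subtree. Here vertex 1 appears in no bag, so the decomposition is invalid.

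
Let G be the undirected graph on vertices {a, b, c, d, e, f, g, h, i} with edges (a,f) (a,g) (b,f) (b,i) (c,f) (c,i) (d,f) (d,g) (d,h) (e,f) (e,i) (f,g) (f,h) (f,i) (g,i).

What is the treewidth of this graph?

A width-2 tree decomposition is:
Bags: B1 = {d, f, g}  B2 = {f, g, i}  B3 = {d, f, h}  B4 = {b, f, i}  B5 = {a, f, g}  B6 = {c, f, i}  B7 = {e, f, i}
Tree: B1–B2, B1–B3, B2–B4, B1–B5, B4–B6, B6–B7
Each bag holds 3 vertices, so the decomposition has width 2, which upper-bounds the treewidth. For the lower bound, the 3 vertices {d, f, g} are pairwise adjacent, and any tree decomposition puts a clique entirely inside one bag — forcing width ≥ 2. Hence tw(G) = 2 exactly.

2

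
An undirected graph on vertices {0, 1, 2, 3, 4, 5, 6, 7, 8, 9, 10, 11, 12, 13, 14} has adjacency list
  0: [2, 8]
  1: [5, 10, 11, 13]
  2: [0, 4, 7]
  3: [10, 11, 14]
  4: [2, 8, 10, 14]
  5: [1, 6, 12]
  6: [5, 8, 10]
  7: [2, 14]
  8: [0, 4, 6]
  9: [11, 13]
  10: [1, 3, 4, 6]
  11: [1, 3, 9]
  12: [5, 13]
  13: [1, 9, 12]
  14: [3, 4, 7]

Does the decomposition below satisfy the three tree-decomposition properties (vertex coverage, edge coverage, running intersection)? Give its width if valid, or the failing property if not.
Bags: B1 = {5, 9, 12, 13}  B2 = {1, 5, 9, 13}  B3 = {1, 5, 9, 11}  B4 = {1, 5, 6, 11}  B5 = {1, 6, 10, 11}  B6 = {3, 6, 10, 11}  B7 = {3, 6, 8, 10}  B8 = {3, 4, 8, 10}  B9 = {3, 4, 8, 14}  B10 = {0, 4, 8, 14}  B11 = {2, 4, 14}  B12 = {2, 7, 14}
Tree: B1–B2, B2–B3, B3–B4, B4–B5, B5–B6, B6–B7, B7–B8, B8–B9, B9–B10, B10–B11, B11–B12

No — edge (0,2) lies in no bag.

A tree decomposition must satisfy three properties: every vertex lies in some bag; for every edge, both endpoints lie together in some bag; and for every vertex, the bags containing it form a connected subtree. Here edge (0,2) lies in no bag, so the decomposition is invalid.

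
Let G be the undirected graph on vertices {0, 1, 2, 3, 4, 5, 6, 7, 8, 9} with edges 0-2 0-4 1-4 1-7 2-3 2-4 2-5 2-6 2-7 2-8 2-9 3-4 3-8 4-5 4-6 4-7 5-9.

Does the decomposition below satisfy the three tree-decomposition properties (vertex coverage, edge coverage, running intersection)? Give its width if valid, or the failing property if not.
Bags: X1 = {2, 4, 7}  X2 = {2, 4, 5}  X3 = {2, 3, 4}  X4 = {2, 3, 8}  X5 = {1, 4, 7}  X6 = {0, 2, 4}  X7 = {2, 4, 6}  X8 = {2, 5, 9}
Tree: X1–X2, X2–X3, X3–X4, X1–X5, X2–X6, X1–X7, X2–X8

Yes; width 2.

Checking the three conditions: (i) the bags cover all of {0, 1, 2, 3, 4, 5, 6, 7, 8, 9}; (ii) for each edge, some bag contains both endpoints; (iii) the bags containing any fixed vertex form a subtree. All hold, so the decomposition is valid with width 3 − 1 = 2.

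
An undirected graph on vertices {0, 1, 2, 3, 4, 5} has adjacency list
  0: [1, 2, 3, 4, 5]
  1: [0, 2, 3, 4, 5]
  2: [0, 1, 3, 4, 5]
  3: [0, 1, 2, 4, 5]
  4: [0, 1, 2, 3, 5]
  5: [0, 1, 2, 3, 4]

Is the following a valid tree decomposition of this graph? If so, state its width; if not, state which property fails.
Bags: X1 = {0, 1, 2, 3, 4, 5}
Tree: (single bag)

Yes; width 5.

Checking the three conditions: (i) the bags cover all of {0, 1, 2, 3, 4, 5}; (ii) for each edge, some bag contains both endpoints; (iii) the bags containing any fixed vertex form a subtree. All hold, so the decomposition is valid with width 6 − 1 = 5.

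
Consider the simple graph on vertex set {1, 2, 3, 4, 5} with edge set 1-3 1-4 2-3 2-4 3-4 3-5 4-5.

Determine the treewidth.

A width-2 tree decomposition is:
Bags: B1 = {3, 4, 5}  B2 = {1, 3, 4}  B3 = {2, 3, 4}
Tree: B1–B2, B2–B3
Each bag holds 3 vertices, so the decomposition has width 2, which upper-bounds the treewidth. Conversely, {1, 3, 4} is a clique of size 3, and the vertices of any clique must share a bag in every tree decomposition; so some bag has ≥ 3 vertices and tw(G) ≥ 2. The upper and lower bounds meet at 2, so that is the treewidth.

2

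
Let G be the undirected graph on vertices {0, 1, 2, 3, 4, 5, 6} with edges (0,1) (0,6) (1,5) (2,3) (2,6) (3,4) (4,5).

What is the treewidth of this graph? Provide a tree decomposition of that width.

The largest bag has 3 vertices, giving width 2; this decomposition certifies tw(G) ≤ 2. Since 0–6–2–3–4–5–1–0 is a cycle in G, G is not acyclic. Forests are exactly the graphs of treewidth ≤ 1, so tw(G) ≥ 2. Combining the bounds, tw(G) = 2.

Treewidth 2.
One such decomposition:
Bags: B1 = {0, 2, 6}  B2 = {0, 2, 3}  B3 = {0, 3, 4}  B4 = {0, 4, 5}  B5 = {0, 1, 5}
Tree: B1–B2, B2–B3, B3–B4, B4–B5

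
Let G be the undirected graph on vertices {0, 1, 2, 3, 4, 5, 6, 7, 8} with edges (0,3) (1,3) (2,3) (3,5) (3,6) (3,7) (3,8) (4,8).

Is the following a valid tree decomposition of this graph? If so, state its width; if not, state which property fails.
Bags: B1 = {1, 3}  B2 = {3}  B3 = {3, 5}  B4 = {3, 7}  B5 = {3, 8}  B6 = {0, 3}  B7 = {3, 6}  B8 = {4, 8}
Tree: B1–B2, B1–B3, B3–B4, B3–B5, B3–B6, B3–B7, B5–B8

No — vertex 2 appears in no bag.

A tree decomposition must satisfy three properties: every vertex lies in some bag; for every edge, both endpoints lie together in some bag; and for every vertex, the bags containing it form a connected subtree. Here vertex 2 appears in no bag, so the decomposition is invalid.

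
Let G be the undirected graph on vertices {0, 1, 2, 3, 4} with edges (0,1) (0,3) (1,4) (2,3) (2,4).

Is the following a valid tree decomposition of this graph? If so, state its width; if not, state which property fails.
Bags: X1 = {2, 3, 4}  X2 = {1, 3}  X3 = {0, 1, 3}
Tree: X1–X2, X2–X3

No — edge (4,1) lies in no bag.

A tree decomposition must satisfy three properties: every vertex lies in some bag; for every edge, both endpoints lie together in some bag; and for every vertex, the bags containing it form a connected subtree. Here edge (4,1) lies in no bag, so the decomposition is invalid.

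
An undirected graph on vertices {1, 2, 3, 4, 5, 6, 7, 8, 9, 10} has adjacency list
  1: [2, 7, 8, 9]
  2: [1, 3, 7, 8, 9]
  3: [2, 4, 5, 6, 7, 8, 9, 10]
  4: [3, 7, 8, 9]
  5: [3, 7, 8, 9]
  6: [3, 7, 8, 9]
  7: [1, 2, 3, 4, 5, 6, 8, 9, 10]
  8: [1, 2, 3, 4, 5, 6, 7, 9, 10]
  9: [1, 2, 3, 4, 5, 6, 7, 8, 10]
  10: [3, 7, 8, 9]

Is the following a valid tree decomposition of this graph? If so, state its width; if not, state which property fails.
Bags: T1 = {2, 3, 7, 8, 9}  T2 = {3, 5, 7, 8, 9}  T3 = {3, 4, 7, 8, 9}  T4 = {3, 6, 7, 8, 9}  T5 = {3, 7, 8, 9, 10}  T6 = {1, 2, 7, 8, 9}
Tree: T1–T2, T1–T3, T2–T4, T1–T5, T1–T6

Yes; width 4.

Every vertex of G appears in some bag (union = {1, 2, 3, 4, 5, 6, 7, 8, 9, 10}); every edge is covered by a bag; and for each vertex v the set of bags containing v is connected in the bag tree. The decomposition is therefore valid. The largest bag has 5 vertices, so the width is 4.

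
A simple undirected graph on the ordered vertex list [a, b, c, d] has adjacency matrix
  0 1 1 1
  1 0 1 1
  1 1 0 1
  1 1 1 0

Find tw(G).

3

A width-3 tree decomposition is:
Bags: B1 = {a, b, c, d}
Tree: (single bag)
With just one bag of size 4, the width is 4 − 1 = 3, so tw(G) ≤ 3. On the other hand G contains the 4-clique {a, b, c, d}. A clique must lie in a single bag of any decomposition, so no decomposition can have width below 3. Hence tw(G) = 3 exactly.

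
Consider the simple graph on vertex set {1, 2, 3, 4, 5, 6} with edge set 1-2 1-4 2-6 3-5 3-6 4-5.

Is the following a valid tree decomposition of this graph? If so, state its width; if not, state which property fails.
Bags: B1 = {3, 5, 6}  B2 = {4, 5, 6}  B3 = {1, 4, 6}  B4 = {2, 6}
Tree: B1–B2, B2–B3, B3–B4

A tree decomposition must satisfy three properties: every vertex lies in some bag; for every edge, both endpoints lie together in some bag; and for every vertex, the bags containing it form a connected subtree. Here edge (1,2) lies in no bag, so the decomposition is invalid.

No — edge (1,2) lies in no bag.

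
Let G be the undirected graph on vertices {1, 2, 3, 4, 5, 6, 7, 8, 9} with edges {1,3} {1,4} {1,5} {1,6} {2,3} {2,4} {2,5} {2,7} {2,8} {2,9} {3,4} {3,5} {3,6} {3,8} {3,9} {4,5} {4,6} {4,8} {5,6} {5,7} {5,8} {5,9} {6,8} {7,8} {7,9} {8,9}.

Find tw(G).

A width-4 tree decomposition is:
Bags: B1 = {3, 4, 5, 6, 8}  B2 = {2, 3, 4, 5, 8}  B3 = {2, 3, 5, 8, 9}  B4 = {2, 5, 7, 8, 9}  B5 = {1, 3, 4, 5, 6}
Tree: B1–B2, B2–B3, B3–B4, B1–B5
The largest bag has 5 vertices, giving width 4; this decomposition certifies tw(G) ≤ 4. On the other hand G contains the 5-clique {2, 3, 5, 8, 9}. A clique must lie in a single bag of any decomposition, so no decomposition can have width below 4. Hence tw(G) = 4 exactly.

4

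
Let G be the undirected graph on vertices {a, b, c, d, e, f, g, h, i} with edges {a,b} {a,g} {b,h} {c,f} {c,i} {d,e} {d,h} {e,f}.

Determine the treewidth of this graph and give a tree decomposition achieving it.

The largest bag has 2 vertices, giving width 1; this decomposition certifies tw(G) ≤ 1. G has an edge, so its treewidth is at least 1. Hence tw(G) = 1 exactly.

Treewidth 1.
Bags: B1 = {c, i}  B2 = {c, f}  B3 = {e, f}  B4 = {d, e}  B5 = {d, h}  B6 = {b, h}  B7 = {a, b}  B8 = {a, g}
Tree: B1–B2, B2–B3, B3–B4, B4–B5, B5–B6, B6–B7, B7–B8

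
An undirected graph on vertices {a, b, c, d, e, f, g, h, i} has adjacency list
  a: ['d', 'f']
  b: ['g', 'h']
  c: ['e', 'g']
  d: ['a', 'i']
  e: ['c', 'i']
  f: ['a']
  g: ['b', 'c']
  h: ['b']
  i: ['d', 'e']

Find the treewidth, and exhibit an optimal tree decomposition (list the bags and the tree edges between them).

Treewidth 1.
One optimal decomposition is:
Bags: B1 = {a, f}  B2 = {a, d}  B3 = {d, i}  B4 = {e, i}  B5 = {c, e}  B6 = {c, g}  B7 = {b, g}  B8 = {b, h}
Tree: B1–B2, B2–B3, B3–B4, B4–B5, B5–B6, B6–B7, B7–B8

The largest bag has 2 vertices, giving width 1; this decomposition certifies tw(G) ≤ 1. Any graph with an edge has treewidth ≥ 1, and G has the edge f–a. Combining the bounds, tw(G) = 1.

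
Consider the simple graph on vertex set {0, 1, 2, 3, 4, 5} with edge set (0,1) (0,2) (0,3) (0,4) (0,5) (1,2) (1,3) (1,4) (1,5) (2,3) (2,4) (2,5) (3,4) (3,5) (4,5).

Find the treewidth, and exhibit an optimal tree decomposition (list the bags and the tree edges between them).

Treewidth 5.
One such decomposition:
Bags: B1 = {0, 1, 2, 3, 4, 5}
Tree: (single bag)

With just one bag of size 6, the width is 6 − 1 = 5, so tw(G) ≤ 5. Conversely, {0, 1, 2, 3, 4, 5} is a clique of size 6, and the vertices of any clique must share a bag in every tree decomposition; so some bag has ≥ 6 vertices and tw(G) ≥ 5. Hence tw(G) = 5 exactly.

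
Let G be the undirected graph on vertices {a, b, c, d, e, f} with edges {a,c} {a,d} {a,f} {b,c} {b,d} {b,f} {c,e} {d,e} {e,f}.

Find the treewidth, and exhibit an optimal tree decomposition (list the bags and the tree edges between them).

Treewidth 3.
Bags: B1 = {a, b, e, f}  B2 = {a, b, d, e}  B3 = {a, b, c, e}
Tree: B1–B2, B2–B3

Each bag holds 4 vertices, so the decomposition has width 3, which upper-bounds the treewidth. For the lower bound: the 4 vertex sets {b,f}, {d,e}, {a}, {c} are disjoint, each induces a connected subgraph, and every pair is joined by at least one edge of G. Contracting each set to a single vertex therefore yields K_{4} as a minor, and since treewidth is minor-monotone, tw(G) ≥ tw(K_{4}) = 3. Hence tw(G) = 3 exactly.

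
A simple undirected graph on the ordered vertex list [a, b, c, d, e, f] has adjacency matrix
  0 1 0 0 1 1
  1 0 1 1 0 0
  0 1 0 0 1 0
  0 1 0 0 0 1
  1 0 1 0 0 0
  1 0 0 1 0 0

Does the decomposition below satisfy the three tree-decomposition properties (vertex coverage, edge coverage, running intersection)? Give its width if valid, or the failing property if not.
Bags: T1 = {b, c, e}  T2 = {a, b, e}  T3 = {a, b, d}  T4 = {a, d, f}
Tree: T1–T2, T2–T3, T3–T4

Yes; width 2.

Vertex coverage: the bags together contain {a, b, c, d, e, f}, the full vertex set. Edge coverage: each edge of G has both endpoints in at least one bag. Running intersection: for every vertex, the bags containing it form a connected subtree. All three properties hold, so this is a valid tree decomposition of width max|bag| − 1 = 2, and hence tw(G) ≤ 2.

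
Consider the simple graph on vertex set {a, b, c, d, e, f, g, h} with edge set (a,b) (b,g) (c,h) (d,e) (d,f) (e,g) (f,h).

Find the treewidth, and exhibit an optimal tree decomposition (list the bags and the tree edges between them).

The largest bag has 2 vertices, giving width 1; this decomposition certifies tw(G) ≤ 1. Since G has at least one edge (e.g. c–h), it is not an edgeless graph, so tw(G) ≥ 1. The upper and lower bounds meet at 1, so that is the treewidth.

Treewidth 1.
Bags: B1 = {c, h}  B2 = {f, h}  B3 = {d, f}  B4 = {d, e}  B5 = {e, g}  B6 = {b, g}  B7 = {a, b}
Tree: B1–B2, B2–B3, B3–B4, B4–B5, B5–B6, B6–B7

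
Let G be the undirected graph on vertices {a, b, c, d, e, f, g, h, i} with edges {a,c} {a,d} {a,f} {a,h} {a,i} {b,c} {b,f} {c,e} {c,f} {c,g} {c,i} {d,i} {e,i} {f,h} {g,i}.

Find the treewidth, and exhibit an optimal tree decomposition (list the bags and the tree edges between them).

Treewidth 2.
One optimal decomposition is:
Bags: B1 = {a, c, i}  B2 = {a, c, f}  B3 = {a, f, h}  B4 = {a, d, i}  B5 = {c, g, i}  B6 = {b, c, f}  B7 = {c, e, i}
Tree: B1–B2, B2–B3, B1–B4, B1–B5, B2–B6, B1–B7

Each bag holds 3 vertices, so the decomposition has width 2, which upper-bounds the treewidth. Conversely, {a, d, i} is a clique of size 3, and the vertices of any clique must share a bag in every tree decomposition; so some bag has ≥ 3 vertices and tw(G) ≥ 2. The upper and lower bounds meet at 2, so that is the treewidth.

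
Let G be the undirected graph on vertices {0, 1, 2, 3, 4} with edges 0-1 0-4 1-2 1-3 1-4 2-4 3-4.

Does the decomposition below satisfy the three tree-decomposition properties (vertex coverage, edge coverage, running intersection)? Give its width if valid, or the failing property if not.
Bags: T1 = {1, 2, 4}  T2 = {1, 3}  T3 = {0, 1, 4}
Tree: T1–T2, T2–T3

A tree decomposition must satisfy three properties: every vertex lies in some bag; for every edge, both endpoints lie together in some bag; and for every vertex, the bags containing it form a connected subtree. Here edge (4,3) lies in no bag, so the decomposition is invalid.

No — edge (4,3) lies in no bag.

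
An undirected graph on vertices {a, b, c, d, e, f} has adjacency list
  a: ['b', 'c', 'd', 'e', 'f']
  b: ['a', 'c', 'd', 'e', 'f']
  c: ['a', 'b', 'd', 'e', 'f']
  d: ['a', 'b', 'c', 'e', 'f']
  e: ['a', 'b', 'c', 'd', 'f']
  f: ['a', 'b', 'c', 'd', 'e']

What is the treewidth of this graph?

A width-5 tree decomposition is:
Bags: B1 = {a, b, c, d, e, f}
Tree: (single bag)
With just one bag of size 6, the width is 6 − 1 = 5, so tw(G) ≤ 5. Conversely, {a, b, c, d, e, f} is a clique of size 6, and the vertices of any clique must share a bag in every tree decomposition; so some bag has ≥ 6 vertices and tw(G) ≥ 5. Hence tw(G) = 5 exactly.

5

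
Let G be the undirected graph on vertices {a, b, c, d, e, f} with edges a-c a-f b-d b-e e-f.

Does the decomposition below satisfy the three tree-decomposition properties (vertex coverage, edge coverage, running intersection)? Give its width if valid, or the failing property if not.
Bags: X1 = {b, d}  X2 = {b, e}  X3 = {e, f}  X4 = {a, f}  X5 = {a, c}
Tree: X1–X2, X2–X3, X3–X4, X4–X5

Yes; width 1.

Vertex coverage: the bags together contain {a, b, c, d, e, f}, the full vertex set. Edge coverage: each edge of G has both endpoints in at least one bag. Running intersection: for every vertex, the bags containing it form a connected subtree. All three properties hold, so this is a valid tree decomposition of width max|bag| − 1 = 1, and hence tw(G) ≤ 1.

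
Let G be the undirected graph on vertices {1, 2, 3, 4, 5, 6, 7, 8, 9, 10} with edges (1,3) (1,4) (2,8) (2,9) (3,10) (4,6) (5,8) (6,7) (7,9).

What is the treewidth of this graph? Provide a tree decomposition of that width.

Every bag has size at most 2, so the width is 2 − 1 = 1 and tw(G) ≤ 1. Any graph with an edge has treewidth ≥ 1, and G has the edge 10–3. Hence tw(G) = 1 exactly.

Treewidth 1.
Bags: B1 = {3, 10}  B2 = {1, 3}  B3 = {1, 4}  B4 = {4, 6}  B5 = {6, 7}  B6 = {7, 9}  B7 = {2, 9}  B8 = {2, 8}  B9 = {5, 8}
Tree: B1–B2, B2–B3, B3–B4, B4–B5, B5–B6, B6–B7, B7–B8, B8–B9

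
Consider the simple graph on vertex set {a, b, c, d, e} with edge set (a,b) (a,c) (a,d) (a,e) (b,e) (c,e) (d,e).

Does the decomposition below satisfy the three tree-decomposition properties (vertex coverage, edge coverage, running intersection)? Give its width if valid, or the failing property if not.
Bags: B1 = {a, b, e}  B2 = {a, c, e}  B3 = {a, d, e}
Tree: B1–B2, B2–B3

Yes; width 2.

Every vertex of G appears in some bag (union = {a, b, c, d, e}); every edge is covered by a bag; and for each vertex v the set of bags containing v is connected in the bag tree. The decomposition is therefore valid. The largest bag has 3 vertices, so the width is 2.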